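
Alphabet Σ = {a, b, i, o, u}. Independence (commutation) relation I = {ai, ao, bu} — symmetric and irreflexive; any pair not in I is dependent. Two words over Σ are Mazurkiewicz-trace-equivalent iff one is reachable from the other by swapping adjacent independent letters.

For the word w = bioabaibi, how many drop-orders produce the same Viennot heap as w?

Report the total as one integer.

#0=b has no predecessor
#1=i depends on [0:b]
#2=o depends on [1:i]
#3=a depends on [0:b]
#4=b depends on [2:o, 3:a]
#5=a depends on [4:b]
#6=i depends on [4:b]
#7=b depends on [5:a, 6:i]
#8=i depends on [7:b]
sources: [0:b]
N(rest) = Σ N(rest − s) over sources s of rest; N(one piece) = 1:
  size 1 → [8]=1
  size 2 → [7,8]=1
  size 3 → [5,7,8]=1  [6,7,8]=1
  size 4 → [5,6,7,8]=2
  size 5 → [4,5,6,7,8]=2
  size 6 → [2,4,5,6,7,8]=2  [3,4,5,6,7,8]=2
  size 7 → [1,2,4,5,6,7,8]=2  [2,3,4,5,6,7,8]=4
  first=0(b) contributes 6

6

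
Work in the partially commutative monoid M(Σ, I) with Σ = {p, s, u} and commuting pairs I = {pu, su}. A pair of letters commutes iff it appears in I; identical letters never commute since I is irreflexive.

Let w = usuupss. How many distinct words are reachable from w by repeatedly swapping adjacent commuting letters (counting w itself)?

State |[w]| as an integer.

35

0(u) covers ∅
1(s) covers ∅
2(u) covers 0:u
3(u) covers 2:u
4(p) covers 1:s
5(s) covers 4:p
6(s) covers 5:s
floor of heap: 0:u, 1:s
completions by unplaced set U, small U first (add the entries for U minus each lowest piece of U):
  |U|=1: {3}:1  {6}:1
  |U|=2: {2,3}:1  {3,6}:2  {5,6}:1
  |U|=3: {0,2,3}:1  {2,3,6}:3  {3,5,6}:3  {4,5,6}:1
  |U|=4: {0,2,3,6}:4  {1,4,5,6}:1  {2,3,5,6}:6  {3,4,5,6}:4
  |U|=5: {0,2,3,5,6}:10  {1,3,4,5,6}:5  {2,3,4,5,6}:10
  start at 0(u): 15
  start at 1(s): 20
sum over floor = 35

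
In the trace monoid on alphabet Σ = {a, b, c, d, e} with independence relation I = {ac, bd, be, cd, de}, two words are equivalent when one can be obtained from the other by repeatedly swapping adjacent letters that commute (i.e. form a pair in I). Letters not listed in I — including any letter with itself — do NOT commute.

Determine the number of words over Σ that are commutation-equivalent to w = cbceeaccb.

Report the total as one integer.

#0=c has no predecessor
#1=b depends on [0:c]
#2=c depends on [1:b]
#3=e depends on [2:c]
#4=e depends on [3:e]
#5=a depends on [4:e]
#6=c depends on [4:e]
#7=c depends on [6:c]
#8=b depends on [5:a, 7:c]
sources: [0:c]
N(rest) = Σ N(rest − s) over sources s of rest; N(one piece) = 1:
  size 1 → [8]=1
  size 2 → [5,8]=1  [7,8]=1
  size 3 → [5,7,8]=2  [6,7,8]=1
  size 4 → [5,6,7,8]=3
  size 5 → [4,5,6,7,8]=3
  size 6 → [3,4,5,6,7,8]=3
  size 7 → [2,3,4,5,6,7,8]=3
  first=0(c) contributes 3

3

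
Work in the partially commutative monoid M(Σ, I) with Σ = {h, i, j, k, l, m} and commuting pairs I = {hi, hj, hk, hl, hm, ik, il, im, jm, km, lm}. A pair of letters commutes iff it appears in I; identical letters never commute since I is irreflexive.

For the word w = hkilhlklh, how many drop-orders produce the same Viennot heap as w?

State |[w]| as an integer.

piece 0:h — minimal
piece 1:k — minimal
piece 2:i — minimal
piece 3:l rests on {1:k}
piece 4:h rests on {0:h}
piece 5:l rests on {3:l}
piece 6:k rests on {5:l}
piece 7:l rests on {6:k}
piece 8:h rests on {4:h}
minimal pieces: {0:h, 1:k, 2:i}
ways to finish when only these pieces remain (= sum over removing one remaining piece with nothing left below it):
  1 left: {2}→1  {7}→1  {8}→1
  2 left: {2,7}→2  {2,8}→2  {4,8}→1  {6,7}→1  {7,8}→2
  3 left: {0,4,8}→1  {2,4,8}→3  {2,6,7}→3  {2,7,8}→6  {4,7,8}→3  {5,6,7}→1  {6,7,8}→3
  4 left: {0,2,4,8}→4  {0,4,7,8}→4  {2,4,7,8}→12  {2,5,6,7}→4  {2,6,7,8}→12  {3,5,6,7}→1  {4,6,7,8}→6  {5,6,7,8}→4
  5 left: {0,2,4,7,8}→20  {0,4,6,7,8}→10  {1,3,5,6,7}→1  {2,3,5,6,7}→5  {2,4,6,7,8}→30  {2,5,6,7,8}→20  {3,5,6,7,8}→5  {4,5,6,7,8}→10
  6 left: {0,2,4,6,7,8}→60  {0,4,5,6,7,8}→20  {1,2,3,5,6,7}→6  {1,3,5,6,7,8}→6  {2,3,5,6,7,8}→30  {2,4,5,6,7,8}→60  {3,4,5,6,7,8}→15
  7 left: {0,2,4,5,6,7,8}→140  {0,3,4,5,6,7,8}→35  {1,2,3,5,6,7,8}→42  {1,3,4,5,6,7,8}→21  {2,3,4,5,6,7,8}→105
  placing 0:h first → 168 extensions
  placing 1:k first → 280 extensions
  placing 2:i first → 56 extensions
total linear extensions = 504

504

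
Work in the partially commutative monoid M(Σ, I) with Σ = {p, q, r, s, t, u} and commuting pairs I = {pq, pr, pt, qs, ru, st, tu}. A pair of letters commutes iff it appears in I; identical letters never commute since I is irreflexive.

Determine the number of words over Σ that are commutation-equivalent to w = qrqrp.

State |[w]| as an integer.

5

piece 0:q — minimal
piece 1:r rests on {0:q}
piece 2:q rests on {1:r}
piece 3:r rests on {2:q}
piece 4:p — minimal
minimal pieces: {0:q, 4:p}
ways to finish when only these pieces remain (= sum over removing one remaining piece with nothing left below it):
  1 left: {3}→1  {4}→1
  2 left: {2,3}→1  {3,4}→2
  3 left: {1,2,3}→1  {2,3,4}→3
  placing 0:q first → 4 extensions
  placing 4:p first → 1 extensions
total linear extensions = 5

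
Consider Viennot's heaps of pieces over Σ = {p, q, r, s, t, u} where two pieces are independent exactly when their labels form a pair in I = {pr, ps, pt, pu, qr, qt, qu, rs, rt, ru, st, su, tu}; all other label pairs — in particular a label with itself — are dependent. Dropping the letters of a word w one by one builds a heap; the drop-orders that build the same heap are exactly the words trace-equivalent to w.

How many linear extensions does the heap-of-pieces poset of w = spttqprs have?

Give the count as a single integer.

672

piece 0:s — minimal
piece 1:p — minimal
piece 2:t — minimal
piece 3:t rests on {2:t}
piece 4:q rests on {0:s, 1:p}
piece 5:p rests on {4:q}
piece 6:r — minimal
piece 7:s rests on {4:q}
minimal pieces: {0:s, 1:p, 2:t, 6:r}
ways to finish when only these pieces remain (= sum over removing one remaining piece with nothing left below it):
  1 left: {3}→1  {5}→1  {6}→1  {7}→1
  2 left: {2,3}→1  {3,5}→2  {3,6}→2  {3,7}→2  {5,6}→2  {5,7}→2  {6,7}→2
  3 left: {2,3,5}→3  {2,3,6}→3  {2,3,7}→3  {3,5,6}→6  {3,5,7}→6  {3,6,7}→6  {4,5,7}→2  {5,6,7}→6
  4 left: {0,4,5,7}→2  {1,4,5,7}→2  {2,3,5,6}→12  {2,3,5,7}→12  {2,3,6,7}→12  {3,4,5,7}→8  {3,5,6,7}→24  {4,5,6,7}→8
  5 left: {0,1,4,5,7}→4  {0,3,4,5,7}→10  {0,4,5,6,7}→10  {1,3,4,5,7}→10  {1,4,5,6,7}→10  {2,3,4,5,7}→20  {2,3,5,6,7}→60  {3,4,5,6,7}→40
  6 left: {0,1,3,4,5,7}→24  {0,1,4,5,6,7}→24  {0,2,3,4,5,7}→30  {0,3,4,5,6,7}→60  {1,2,3,4,5,7}→30  {1,3,4,5,6,7}→60  {2,3,4,5,6,7}→120
  placing 0:s first → 210 extensions
  placing 1:p first → 210 extensions
  placing 2:t first → 168 extensions
  placing 6:r first → 84 extensions
total linear extensions = 672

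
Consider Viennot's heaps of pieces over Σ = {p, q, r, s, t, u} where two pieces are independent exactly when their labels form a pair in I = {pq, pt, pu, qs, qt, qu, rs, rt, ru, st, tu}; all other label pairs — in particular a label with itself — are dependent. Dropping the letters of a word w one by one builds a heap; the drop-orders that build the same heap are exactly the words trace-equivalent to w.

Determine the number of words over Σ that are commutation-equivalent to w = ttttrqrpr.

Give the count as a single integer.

0(t) covers ∅
1(t) covers 0:t
2(t) covers 1:t
3(t) covers 2:t
4(r) covers ∅
5(q) covers 4:r
6(r) covers 5:q
7(p) covers 6:r
8(r) covers 7:p
floor of heap: 0:t, 4:r
completions by unplaced set U, small U first (add the entries for U minus each lowest piece of U):
  |U|=1: {3}:1  {8}:1
  |U|=2: {2,3}:1  {3,8}:2  {7,8}:1
  |U|=3: {1,2,3}:1  {2,3,8}:3  {3,7,8}:3  {6,7,8}:1
  |U|=4: {0,1,2,3}:1  {1,2,3,8}:4  {2,3,7,8}:6  {3,6,7,8}:4  {5,6,7,8}:1
  |U|=5: {0,1,2,3,8}:5  {1,2,3,7,8}:10  {2,3,6,7,8}:10  {3,5,6,7,8}:5  {4,5,6,7,8}:1
  |U|=6: {0,1,2,3,7,8}:15  {1,2,3,6,7,8}:20  {2,3,5,6,7,8}:15  {3,4,5,6,7,8}:6
  |U|=7: {0,1,2,3,6,7,8}:35  {1,2,3,5,6,7,8}:35  {2,3,4,5,6,7,8}:21
  start at 0(t): 56
  start at 4(r): 70
sum over floor = 126

126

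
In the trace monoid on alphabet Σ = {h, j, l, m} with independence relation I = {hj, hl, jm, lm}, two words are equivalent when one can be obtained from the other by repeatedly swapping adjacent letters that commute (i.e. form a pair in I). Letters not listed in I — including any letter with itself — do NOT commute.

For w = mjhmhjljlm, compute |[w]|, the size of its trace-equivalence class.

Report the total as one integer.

252

drop 0:m onto floor
drop 1:j onto floor
drop 2:h onto {0:m}
drop 3:m onto {2:h}
drop 4:h onto {3:m}
drop 5:j onto {1:j}
drop 6:l onto {5:j}
drop 7:j onto {6:l}
drop 8:l onto {7:j}
drop 9:m onto {4:h}
ground layer = {0:m, 1:j}
drop-orders for the pieces not yet dropped (sum over which currently-grounded one goes next):
  1 to go: {8} 1  {9} 1
  2 to go: {4,9} 1  {7,8} 1  {8,9} 2
  3 to go: {3,4,9} 1  {4,8,9} 3  {6,7,8} 1  {7,8,9} 3
  4 to go: {2,3,4,9} 1  {3,4,8,9} 4  {4,7,8,9} 6  {5,6,7,8} 1  {6,7,8,9} 4
  5 to go: {0,2,3,4,9} 1  {1,5,6,7,8} 1  {2,3,4,8,9} 5  {3,4,7,8,9} 10  {4,6,7,8,9} 10  {5,6,7,8,9} 5
  6 to go: {0,2,3,4,8,9} 6  {1,5,6,7,8,9} 6  {2,3,4,7,8,9} 15  {3,4,6,7,8,9} 20  {4,5,6,7,8,9} 15
  7 to go: {0,2,3,4,7,8,9} 21  {1,4,5,6,7,8,9} 21  {2,3,4,6,7,8,9} 35  {3,4,5,6,7,8,9} 35
  8 to go: {0,2,3,4,6,7,8,9} 56  {1,3,4,5,6,7,8,9} 56  {2,3,4,5,6,7,8,9} 70
  if 0:m drops first: 126 orders
  if 1:j drops first: 126 orders
heap linearizations: 252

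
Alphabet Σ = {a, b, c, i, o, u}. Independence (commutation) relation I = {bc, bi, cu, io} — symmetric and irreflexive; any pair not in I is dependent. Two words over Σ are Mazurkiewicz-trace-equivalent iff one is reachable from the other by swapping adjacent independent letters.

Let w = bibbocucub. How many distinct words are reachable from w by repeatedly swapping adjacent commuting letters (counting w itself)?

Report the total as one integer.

50

drop 0:b onto floor
drop 1:i onto floor
drop 2:b onto {0:b}
drop 3:b onto {2:b}
drop 4:o onto {3:b}
drop 5:c onto {1:i, 4:o}
drop 6:u onto {1:i, 4:o}
drop 7:c onto {5:c}
drop 8:u onto {6:u}
drop 9:b onto {8:u}
ground layer = {0:b, 1:i}
drop-orders for the pieces not yet dropped (sum over which currently-grounded one goes next):
  1 to go: {7} 1  {9} 1
  2 to go: {5,7} 1  {7,9} 2  {8,9} 1
  3 to go: {5,7,9} 3  {6,8,9} 1  {7,8,9} 3
  4 to go: {5,7,8,9} 6  {6,7,8,9} 4
  5 to go: {5,6,7,8,9} 10
  6 to go: {1,5,6,7,8,9} 10  {4,5,6,7,8,9} 10
  7 to go: {1,4,5,6,7,8,9} 20  {3,4,5,6,7,8,9} 10
  8 to go: {1,3,4,5,6,7,8,9} 30  {2,3,4,5,6,7,8,9} 10
  if 0:b drops first: 40 orders
  if 1:i drops first: 10 orders
heap linearizations: 50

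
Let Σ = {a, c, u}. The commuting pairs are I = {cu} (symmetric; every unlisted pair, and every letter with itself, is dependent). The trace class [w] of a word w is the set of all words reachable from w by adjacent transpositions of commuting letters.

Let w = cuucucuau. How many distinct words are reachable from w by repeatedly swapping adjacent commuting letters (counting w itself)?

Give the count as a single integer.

35

piece 0:c — minimal
piece 1:u — minimal
piece 2:u rests on {1:u}
piece 3:c rests on {0:c}
piece 4:u rests on {2:u}
piece 5:c rests on {3:c}
piece 6:u rests on {4:u}
piece 7:a rests on {5:c, 6:u}
piece 8:u rests on {7:a}
minimal pieces: {0:c, 1:u}
ways to finish when only these pieces remain (= sum over removing one remaining piece with nothing left below it):
  1 left: {8}→1
  2 left: {7,8}→1
  3 left: {5,7,8}→1  {6,7,8}→1
  4 left: {3,5,7,8}→1  {4,6,7,8}→1  {5,6,7,8}→2
  5 left: {0,3,5,7,8}→1  {2,4,6,7,8}→1  {3,5,6,7,8}→3  {4,5,6,7,8}→3
  6 left: {0,3,5,6,7,8}→4  {1,2,4,6,7,8}→1  {2,4,5,6,7,8}→4  {3,4,5,6,7,8}→6
  7 left: {0,3,4,5,6,7,8}→10  {1,2,4,5,6,7,8}→5  {2,3,4,5,6,7,8}→10
  placing 0:c first → 15 extensions
  placing 1:u first → 20 extensions
total linear extensions = 35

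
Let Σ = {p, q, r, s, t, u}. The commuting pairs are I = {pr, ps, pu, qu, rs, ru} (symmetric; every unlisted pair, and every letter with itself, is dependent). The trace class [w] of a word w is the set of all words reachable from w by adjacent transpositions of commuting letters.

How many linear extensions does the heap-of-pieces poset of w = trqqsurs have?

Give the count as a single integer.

#0=t has no predecessor
#1=r depends on [0:t]
#2=q depends on [1:r]
#3=q depends on [2:q]
#4=s depends on [3:q]
#5=u depends on [4:s]
#6=r depends on [3:q]
#7=s depends on [5:u]
sources: [0:t]
N(rest) = Σ N(rest − s) over sources s of rest; N(one piece) = 1:
  size 1 → [6]=1  [7]=1
  size 2 → [5,7]=1  [6,7]=2
  size 3 → [4,5,7]=1  [5,6,7]=3
  size 4 → [4,5,6,7]=4
  size 5 → [3,4,5,6,7]=4
  size 6 → [2,3,4,5,6,7]=4
  first=0(t) contributes 4

4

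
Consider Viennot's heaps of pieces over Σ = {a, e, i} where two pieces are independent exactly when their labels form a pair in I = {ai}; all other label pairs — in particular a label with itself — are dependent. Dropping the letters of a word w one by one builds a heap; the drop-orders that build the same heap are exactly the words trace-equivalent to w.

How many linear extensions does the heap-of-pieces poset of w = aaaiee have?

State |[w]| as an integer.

0(a) covers ∅
1(a) covers 0:a
2(a) covers 1:a
3(i) covers ∅
4(e) covers 2:a, 3:i
5(e) covers 4:e
floor of heap: 0:a, 3:i
completions by unplaced set U, small U first (add the entries for U minus each lowest piece of U):
  |U|=1: {5}:1
  |U|=2: {4,5}:1
  |U|=3: {2,4,5}:1  {3,4,5}:1
  |U|=4: {1,2,4,5}:1  {2,3,4,5}:2
  start at 0(a): 3
  start at 3(i): 1
sum over floor = 4

4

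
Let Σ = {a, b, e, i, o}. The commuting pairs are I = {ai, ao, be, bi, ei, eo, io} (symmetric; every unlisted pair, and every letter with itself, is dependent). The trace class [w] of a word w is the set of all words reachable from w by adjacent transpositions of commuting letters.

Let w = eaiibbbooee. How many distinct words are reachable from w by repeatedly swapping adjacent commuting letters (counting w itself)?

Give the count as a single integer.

1155

drop 0:e onto floor
drop 1:a onto {0:e}
drop 2:i onto floor
drop 3:i onto {2:i}
drop 4:b onto {1:a}
drop 5:b onto {4:b}
drop 6:b onto {5:b}
drop 7:o onto {6:b}
drop 8:o onto {7:o}
drop 9:e onto {1:a}
drop 10:e onto {9:e}
ground layer = {0:e, 2:i}
drop-orders for the pieces not yet dropped (sum over which currently-grounded one goes next):
  1 to go: {3} 1  {8} 1  {10} 1
  2 to go: {2,3} 1  {3,8} 2  {3,10} 2  {7,8} 1  {8,10} 2  {9,10} 1
  3 to go: {2,3,8} 3  {2,3,10} 3  {3,7,8} 3  {3,8,10} 6  {3,9,10} 3  {6,7,8} 1  {7,8,10} 3  {8,9,10} 3
  4 to go: {2,3,7,8} 6  {2,3,8,10} 12  {2,3,9,10} 6  {3,6,7,8} 4  {3,7,8,10} 12  {3,8,9,10} 12  {5,6,7,8} 1  {6,7,8,10} 4  {7,8,9,10} 6
  5 to go: {2,3,6,7,8} 10  {2,3,7,8,10} 30  {2,3,8,9,10} 30  {3,5,6,7,8} 5  {3,6,7,8,10} 20  {3,7,8,9,10} 30  {4,5,6,7,8} 1  {5,6,7,8,10} 5  {6,7,8,9,10} 10
  6 to go: {2,3,5,6,7,8} 15  {2,3,6,7,8,10} 60  {2,3,7,8,9,10} 90  {3,4,5,6,7,8} 6  {3,5,6,7,8,10} 30  {3,6,7,8,9,10} 60  {4,5,6,7,8,10} 6  {5,6,7,8,9,10} 15
  7 to go: {2,3,4,5,6,7,8} 21  {2,3,5,6,7,8,10} 105  {2,3,6,7,8,9,10} 210  {3,4,5,6,7,8,10} 42  {3,5,6,7,8,9,10} 105  {4,5,6,7,8,9,10} 21
  8 to go: {1,4,5,6,7,8,9,10} 21  {2,3,4,5,6,7,8,10} 168  {2,3,5,6,7,8,9,10} 420  {3,4,5,6,7,8,9,10} 168
  9 to go: {0,1,4,5,6,7,8,9,10} 21  {1,3,4,5,6,7,8,9,10} 189  {2,3,4,5,6,7,8,9,10} 756
  if 0:e drops first: 945 orders
  if 2:i drops first: 210 orders
heap linearizations: 1155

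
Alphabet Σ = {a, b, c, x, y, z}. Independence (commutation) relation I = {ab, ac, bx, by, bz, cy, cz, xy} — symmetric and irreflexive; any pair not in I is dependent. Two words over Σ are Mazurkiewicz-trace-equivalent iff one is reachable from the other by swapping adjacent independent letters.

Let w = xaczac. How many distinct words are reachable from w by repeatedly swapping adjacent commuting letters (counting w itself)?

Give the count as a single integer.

10

piece 0:x — minimal
piece 1:a rests on {0:x}
piece 2:c rests on {0:x}
piece 3:z rests on {1:a}
piece 4:a rests on {3:z}
piece 5:c rests on {2:c}
minimal pieces: {0:x}
ways to finish when only these pieces remain (= sum over removing one remaining piece with nothing left below it):
  1 left: {4}→1  {5}→1
  2 left: {2,5}→1  {3,4}→1  {4,5}→2
  3 left: {1,3,4}→1  {2,4,5}→3  {3,4,5}→3
  4 left: {1,3,4,5}→4  {2,3,4,5}→6
  placing 0:x first → 10 extensions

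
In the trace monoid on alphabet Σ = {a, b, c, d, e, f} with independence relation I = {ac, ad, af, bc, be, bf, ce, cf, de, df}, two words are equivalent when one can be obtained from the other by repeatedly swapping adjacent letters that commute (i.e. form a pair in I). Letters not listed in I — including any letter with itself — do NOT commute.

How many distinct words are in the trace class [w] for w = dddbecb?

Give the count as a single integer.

0(d) covers ∅
1(d) covers 0:d
2(d) covers 1:d
3(b) covers 2:d
4(e) covers ∅
5(c) covers 2:d
6(b) covers 3:b
floor of heap: 0:d, 4:e
completions by unplaced set U, small U first (add the entries for U minus each lowest piece of U):
  |U|=1: {4}:1  {5}:1  {6}:1
  |U|=2: {3,6}:1  {4,5}:2  {4,6}:2  {5,6}:2
  |U|=3: {3,4,6}:3  {3,5,6}:3  {4,5,6}:6
  |U|=4: {2,3,5,6}:3  {3,4,5,6}:12
  |U|=5: {1,2,3,5,6}:3  {2,3,4,5,6}:15
  start at 0(d): 18
  start at 4(e): 3
sum over floor = 21

21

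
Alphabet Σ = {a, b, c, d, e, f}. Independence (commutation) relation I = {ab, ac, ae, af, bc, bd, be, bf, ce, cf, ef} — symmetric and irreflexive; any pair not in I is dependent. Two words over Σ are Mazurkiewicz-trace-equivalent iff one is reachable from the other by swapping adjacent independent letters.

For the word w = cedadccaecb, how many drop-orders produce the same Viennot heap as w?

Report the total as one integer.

drop 0:c onto floor
drop 1:e onto floor
drop 2:d onto {0:c, 1:e}
drop 3:a onto {2:d}
drop 4:d onto {3:a}
drop 5:c onto {4:d}
drop 6:c onto {5:c}
drop 7:a onto {4:d}
drop 8:e onto {4:d}
drop 9:c onto {6:c}
drop 10:b onto floor
ground layer = {0:c, 1:e, 10:b}
drop-orders for the pieces not yet dropped (sum over which currently-grounded one goes next):
  1 to go: {7} 1  {8} 1  {9} 1  {10} 1
  2 to go: {6,9} 1  {7,8} 2  {7,9} 2  {7,10} 2  {8,9} 2  {8,10} 2  {9,10} 2
  3 to go: {5,6,9} 1  {6,7,9} 3  {6,8,9} 3  {6,9,10} 3  {7,8,9} 6  {7,8,10} 6  {7,9,10} 6  {8,9,10} 6
  4 to go: {5,6,7,9} 4  {5,6,8,9} 4  {5,6,9,10} 4  {6,7,8,9} 12  {6,7,9,10} 12  {6,8,9,10} 12  {7,8,9,10} 24
  5 to go: {5,6,7,8,9} 20  {5,6,7,9,10} 20  {5,6,8,9,10} 20  {6,7,8,9,10} 60
  6 to go: {4,5,6,7,8,9} 20  {5,6,7,8,9,10} 120
  7 to go: {3,4,5,6,7,8,9} 20  {4,5,6,7,8,9,10} 140
  8 to go: {2,3,4,5,6,7,8,9} 20  {3,4,5,6,7,8,9,10} 160
  9 to go: {0,2,3,4,5,6,7,8,9} 20  {1,2,3,4,5,6,7,8,9} 20  {2,3,4,5,6,7,8,9,10} 180
  if 0:c drops first: 200 orders
  if 1:e drops first: 200 orders
  if 10:b drops first: 40 orders
heap linearizations: 440

440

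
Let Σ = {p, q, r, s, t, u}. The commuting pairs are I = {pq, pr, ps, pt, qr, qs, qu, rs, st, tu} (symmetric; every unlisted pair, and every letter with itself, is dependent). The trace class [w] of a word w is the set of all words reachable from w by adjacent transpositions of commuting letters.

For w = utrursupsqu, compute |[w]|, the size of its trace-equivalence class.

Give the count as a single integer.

76

piece 0:u — minimal
piece 1:t — minimal
piece 2:r rests on {0:u, 1:t}
piece 3:u rests on {2:r}
piece 4:r rests on {3:u}
piece 5:s rests on {3:u}
piece 6:u rests on {4:r, 5:s}
piece 7:p rests on {6:u}
piece 8:s rests on {6:u}
piece 9:q rests on {1:t}
piece 10:u rests on {7:p, 8:s}
minimal pieces: {0:u, 1:t}
ways to finish when only these pieces remain (= sum over removing one remaining piece with nothing left below it):
  1 left: {9}→1  {10}→1
  2 left: {7,10}→1  {8,10}→1  {9,10}→2
  3 left: {7,8,10}→2  {7,9,10}→3  {8,9,10}→3
  4 left: {6,7,8,10}→2  {7,8,9,10}→8
  5 left: {4,6,7,8,10}→2  {5,6,7,8,10}→2  {6,7,8,9,10}→10
  6 left: {4,5,6,7,8,10}→4  {4,6,7,8,9,10}→12  {5,6,7,8,9,10}→12
  7 left: {3,4,5,6,7,8,10}→4  {4,5,6,7,8,9,10}→28
  8 left: {2,3,4,5,6,7,8,10}→4  {3,4,5,6,7,8,9,10}→32
  9 left: {0,2,3,4,5,6,7,8,10}→4  {2,3,4,5,6,7,8,9,10}→36
  placing 0:u first → 36 extensions
  placing 1:t first → 40 extensions
total linear extensions = 76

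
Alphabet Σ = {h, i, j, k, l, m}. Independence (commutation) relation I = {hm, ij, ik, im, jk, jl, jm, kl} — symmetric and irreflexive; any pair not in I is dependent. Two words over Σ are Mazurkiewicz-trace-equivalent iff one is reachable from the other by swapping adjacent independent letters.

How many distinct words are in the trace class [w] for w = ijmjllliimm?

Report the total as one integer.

660

piece 0:i — minimal
piece 1:j — minimal
piece 2:m — minimal
piece 3:j rests on {1:j}
piece 4:l rests on {0:i, 2:m}
piece 5:l rests on {4:l}
piece 6:l rests on {5:l}
piece 7:i rests on {6:l}
piece 8:i rests on {7:i}
piece 9:m rests on {6:l}
piece 10:m rests on {9:m}
minimal pieces: {0:i, 1:j, 2:m}
ways to finish when only these pieces remain (= sum over removing one remaining piece with nothing left below it):
  1 left: {3}→1  {8}→1  {10}→1
  2 left: {1,3}→1  {3,8}→2  {3,10}→2  {7,8}→1  {8,10}→2  {9,10}→1
  3 left: {1,3,8}→3  {1,3,10}→3  {3,7,8}→3  {3,8,10}→6  {3,9,10}→3  {7,8,10}→3  {8,9,10}→3
  4 left: {1,3,7,8}→6  {1,3,8,10}→12  {1,3,9,10}→6  {3,7,8,10}→12  {3,8,9,10}→12  {7,8,9,10}→6
  5 left: {1,3,7,8,10}→30  {1,3,8,9,10}→30  {3,7,8,9,10}→30  {6,7,8,9,10}→6
  6 left: {1,3,7,8,9,10}→90  {3,6,7,8,9,10}→36  {5,6,7,8,9,10}→6
  7 left: {1,3,6,7,8,9,10}→126  {3,5,6,7,8,9,10}→42  {4,5,6,7,8,9,10}→6
  8 left: {0,4,5,6,7,8,9,10}→6  {1,3,5,6,7,8,9,10}→168  {2,4,5,6,7,8,9,10}→6  {3,4,5,6,7,8,9,10}→48
  9 left: {0,2,4,5,6,7,8,9,10}→12  {0,3,4,5,6,7,8,9,10}→54  {1,3,4,5,6,7,8,9,10}→216  {2,3,4,5,6,7,8,9,10}→54
  placing 0:i first → 270 extensions
  placing 1:j first → 120 extensions
  placing 2:m first → 270 extensions
total linear extensions = 660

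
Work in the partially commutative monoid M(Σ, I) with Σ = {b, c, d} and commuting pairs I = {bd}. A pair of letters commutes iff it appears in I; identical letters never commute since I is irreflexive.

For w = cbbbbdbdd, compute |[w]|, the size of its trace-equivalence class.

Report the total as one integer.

drop 0:c onto floor
drop 1:b onto {0:c}
drop 2:b onto {1:b}
drop 3:b onto {2:b}
drop 4:b onto {3:b}
drop 5:d onto {0:c}
drop 6:b onto {4:b}
drop 7:d onto {5:d}
drop 8:d onto {7:d}
ground layer = {0:c}
drop-orders for the pieces not yet dropped (sum over which currently-grounded one goes next):
  1 to go: {6} 1  {8} 1
  2 to go: {4,6} 1  {6,8} 2  {7,8} 1
  3 to go: {3,4,6} 1  {4,6,8} 3  {5,7,8} 1  {6,7,8} 3
  4 to go: {2,3,4,6} 1  {3,4,6,8} 4  {4,6,7,8} 6  {5,6,7,8} 4
  5 to go: {1,2,3,4,6} 1  {2,3,4,6,8} 5  {3,4,6,7,8} 10  {4,5,6,7,8} 10
  6 to go: {1,2,3,4,6,8} 6  {2,3,4,6,7,8} 15  {3,4,5,6,7,8} 20
  7 to go: {1,2,3,4,6,7,8} 21  {2,3,4,5,6,7,8} 35
  if 0:c drops first: 56 orders

56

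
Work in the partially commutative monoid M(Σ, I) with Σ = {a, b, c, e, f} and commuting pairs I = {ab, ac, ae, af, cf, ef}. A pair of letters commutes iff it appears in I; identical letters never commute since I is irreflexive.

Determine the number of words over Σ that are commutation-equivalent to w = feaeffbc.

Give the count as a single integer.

80

#0=f has no predecessor
#1=e has no predecessor
#2=a has no predecessor
#3=e depends on [1:e]
#4=f depends on [0:f]
#5=f depends on [4:f]
#6=b depends on [3:e, 5:f]
#7=c depends on [6:b]
sources: [0:f, 1:e, 2:a]
N(rest) = Σ N(rest − s) over sources s of rest; N(one piece) = 1:
  size 1 → [2]=1  [7]=1
  size 2 → [2,7]=2  [6,7]=1
  size 3 → [2,6,7]=3  [3,6,7]=1  [5,6,7]=1
  size 4 → [1,3,6,7]=1  [2,3,6,7]=4  [2,5,6,7]=4  [3,5,6,7]=2  [4,5,6,7]=1
  size 5 → [0,4,5,6,7]=1  [1,2,3,6,7]=5  [1,3,5,6,7]=3  [2,3,5,6,7]=10  [2,4,5,6,7]=5  [3,4,5,6,7]=3
  size 6 → [0,2,4,5,6,7]=6  [0,3,4,5,6,7]=4  [1,2,3,5,6,7]=18  [1,3,4,5,6,7]=6  [2,3,4,5,6,7]=18
  first=0(f) contributes 42
  first=1(e) contributes 28
  first=2(a) contributes 10
|[w]| = 80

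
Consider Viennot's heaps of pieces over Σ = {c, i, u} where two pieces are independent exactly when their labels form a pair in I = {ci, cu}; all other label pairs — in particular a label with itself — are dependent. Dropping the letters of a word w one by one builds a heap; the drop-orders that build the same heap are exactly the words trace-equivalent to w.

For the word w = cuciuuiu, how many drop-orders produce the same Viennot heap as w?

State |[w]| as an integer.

0(c) covers ∅
1(u) covers ∅
2(c) covers 0:c
3(i) covers 1:u
4(u) covers 3:i
5(u) covers 4:u
6(i) covers 5:u
7(u) covers 6:i
floor of heap: 0:c, 1:u
completions by unplaced set U, small U first (add the entries for U minus each lowest piece of U):
  |U|=1: {2}:1  {7}:1
  |U|=2: {0,2}:1  {2,7}:2  {6,7}:1
  |U|=3: {0,2,7}:3  {2,6,7}:3  {5,6,7}:1
  |U|=4: {0,2,6,7}:6  {2,5,6,7}:4  {4,5,6,7}:1
  |U|=5: {0,2,5,6,7}:10  {2,4,5,6,7}:5  {3,4,5,6,7}:1
  |U|=6: {0,2,4,5,6,7}:15  {1,3,4,5,6,7}:1  {2,3,4,5,6,7}:6
  start at 0(c): 7
  start at 1(u): 21
sum over floor = 28

28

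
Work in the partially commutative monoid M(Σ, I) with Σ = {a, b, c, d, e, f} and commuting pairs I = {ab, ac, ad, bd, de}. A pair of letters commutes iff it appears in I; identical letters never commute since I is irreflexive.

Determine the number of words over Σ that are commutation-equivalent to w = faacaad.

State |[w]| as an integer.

15

0(f) covers ∅
1(a) covers 0:f
2(a) covers 1:a
3(c) covers 0:f
4(a) covers 2:a
5(a) covers 4:a
6(d) covers 3:c
floor of heap: 0:f
completions by unplaced set U, small U first (add the entries for U minus each lowest piece of U):
  |U|=1: {5}:1  {6}:1
  |U|=2: {3,6}:1  {4,5}:1  {5,6}:2
  |U|=3: {2,4,5}:1  {3,5,6}:3  {4,5,6}:3
  |U|=4: {1,2,4,5}:1  {2,4,5,6}:4  {3,4,5,6}:6
  |U|=5: {1,2,4,5,6}:5  {2,3,4,5,6}:10
  start at 0(f): 15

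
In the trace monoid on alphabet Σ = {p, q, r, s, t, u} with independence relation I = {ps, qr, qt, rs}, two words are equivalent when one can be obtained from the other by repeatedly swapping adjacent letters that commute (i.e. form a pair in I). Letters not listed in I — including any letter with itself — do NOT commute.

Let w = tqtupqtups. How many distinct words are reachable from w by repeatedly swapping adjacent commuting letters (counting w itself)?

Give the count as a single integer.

0(t) covers ∅
1(q) covers ∅
2(t) covers 0:t
3(u) covers 1:q, 2:t
4(p) covers 3:u
5(q) covers 4:p
6(t) covers 4:p
7(u) covers 5:q, 6:t
8(p) covers 7:u
9(s) covers 7:u
floor of heap: 0:t, 1:q
completions by unplaced set U, small U first (add the entries for U minus each lowest piece of U):
  |U|=1: {8}:1  {9}:1
  |U|=2: {8,9}:2
  |U|=3: {7,8,9}:2
  |U|=4: {5,7,8,9}:2  {6,7,8,9}:2
  |U|=5: {5,6,7,8,9}:4
  |U|=6: {4,5,6,7,8,9}:4
  |U|=7: {3,4,5,6,7,8,9}:4
  |U|=8: {1,3,4,5,6,7,8,9}:4  {2,3,4,5,6,7,8,9}:4
  start at 0(t): 8
  start at 1(q): 4
sum over floor = 12

12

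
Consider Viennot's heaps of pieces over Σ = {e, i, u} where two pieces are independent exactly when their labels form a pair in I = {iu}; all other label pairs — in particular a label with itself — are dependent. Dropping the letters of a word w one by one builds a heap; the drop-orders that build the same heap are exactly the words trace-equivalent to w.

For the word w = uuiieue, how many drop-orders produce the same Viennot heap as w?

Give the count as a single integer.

6

piece 0:u — minimal
piece 1:u rests on {0:u}
piece 2:i — minimal
piece 3:i rests on {2:i}
piece 4:e rests on {1:u, 3:i}
piece 5:u rests on {4:e}
piece 6:e rests on {5:u}
minimal pieces: {0:u, 2:i}
ways to finish when only these pieces remain (= sum over removing one remaining piece with nothing left below it):
  1 left: {6}→1
  2 left: {5,6}→1
  3 left: {4,5,6}→1
  4 left: {1,4,5,6}→1  {3,4,5,6}→1
  5 left: {0,1,4,5,6}→1  {1,3,4,5,6}→2  {2,3,4,5,6}→1
  placing 0:u first → 3 extensions
  placing 2:i first → 3 extensions
total linear extensions = 6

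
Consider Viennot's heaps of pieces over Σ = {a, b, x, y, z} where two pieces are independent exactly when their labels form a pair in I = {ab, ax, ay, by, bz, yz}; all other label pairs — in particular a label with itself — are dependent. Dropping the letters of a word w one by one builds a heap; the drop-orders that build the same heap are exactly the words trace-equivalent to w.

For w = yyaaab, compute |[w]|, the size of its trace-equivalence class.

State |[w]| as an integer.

60

piece 0:y — minimal
piece 1:y rests on {0:y}
piece 2:a — minimal
piece 3:a rests on {2:a}
piece 4:a rests on {3:a}
piece 5:b — minimal
minimal pieces: {0:y, 2:a, 5:b}
ways to finish when only these pieces remain (= sum over removing one remaining piece with nothing left below it):
  1 left: {1}→1  {4}→1  {5}→1
  2 left: {0,1}→1  {1,4}→2  {1,5}→2  {3,4}→1  {4,5}→2
  3 left: {0,1,4}→3  {0,1,5}→3  {1,3,4}→3  {1,4,5}→6  {2,3,4}→1  {3,4,5}→3
  4 left: {0,1,3,4}→6  {0,1,4,5}→12  {1,2,3,4}→4  {1,3,4,5}→12  {2,3,4,5}→4
  placing 0:y first → 20 extensions
  placing 2:a first → 30 extensions
  placing 5:b first → 10 extensions
total linear extensions = 60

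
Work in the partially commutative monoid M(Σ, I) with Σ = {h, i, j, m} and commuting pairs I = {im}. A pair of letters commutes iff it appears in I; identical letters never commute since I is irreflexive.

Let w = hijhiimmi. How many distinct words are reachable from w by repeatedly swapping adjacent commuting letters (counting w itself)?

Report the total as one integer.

10

#0=h has no predecessor
#1=i depends on [0:h]
#2=j depends on [1:i]
#3=h depends on [2:j]
#4=i depends on [3:h]
#5=i depends on [4:i]
#6=m depends on [3:h]
#7=m depends on [6:m]
#8=i depends on [5:i]
sources: [0:h]
N(rest) = Σ N(rest − s) over sources s of rest; N(one piece) = 1:
  size 1 → [7]=1  [8]=1
  size 2 → [5,8]=1  [6,7]=1  [7,8]=2
  size 3 → [4,5,8]=1  [5,7,8]=3  [6,7,8]=3
  size 4 → [4,5,7,8]=4  [5,6,7,8]=6
  size 5 → [4,5,6,7,8]=10
  size 6 → [3,4,5,6,7,8]=10
  size 7 → [2,3,4,5,6,7,8]=10
  first=0(h) contributes 10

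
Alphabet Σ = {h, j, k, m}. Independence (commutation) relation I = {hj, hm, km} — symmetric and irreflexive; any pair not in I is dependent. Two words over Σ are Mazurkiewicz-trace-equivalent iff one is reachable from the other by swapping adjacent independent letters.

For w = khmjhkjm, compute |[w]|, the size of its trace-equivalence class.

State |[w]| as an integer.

9

drop 0:k onto floor
drop 1:h onto {0:k}
drop 2:m onto floor
drop 3:j onto {0:k, 2:m}
drop 4:h onto {1:h}
drop 5:k onto {3:j, 4:h}
drop 6:j onto {5:k}
drop 7:m onto {6:j}
ground layer = {0:k, 2:m}
drop-orders for the pieces not yet dropped (sum over which currently-grounded one goes next):
  1 to go: {7} 1
  2 to go: {6,7} 1
  3 to go: {5,6,7} 1
  4 to go: {3,5,6,7} 1  {4,5,6,7} 1
  5 to go: {1,4,5,6,7} 1  {2,3,5,6,7} 1  {3,4,5,6,7} 2
  6 to go: {1,3,4,5,6,7} 3  {2,3,4,5,6,7} 3
  if 0:k drops first: 6 orders
  if 2:m drops first: 3 orders
heap linearizations: 9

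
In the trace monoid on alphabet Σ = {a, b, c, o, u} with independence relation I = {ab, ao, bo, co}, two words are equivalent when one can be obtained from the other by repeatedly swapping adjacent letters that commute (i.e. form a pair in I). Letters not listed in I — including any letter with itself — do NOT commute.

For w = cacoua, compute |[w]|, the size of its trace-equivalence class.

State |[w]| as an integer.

piece 0:c — minimal
piece 1:a rests on {0:c}
piece 2:c rests on {1:a}
piece 3:o — minimal
piece 4:u rests on {2:c, 3:o}
piece 5:a rests on {4:u}
minimal pieces: {0:c, 3:o}
ways to finish when only these pieces remain (= sum over removing one remaining piece with nothing left below it):
  1 left: {5}→1
  2 left: {4,5}→1
  3 left: {2,4,5}→1  {3,4,5}→1
  4 left: {1,2,4,5}→1  {2,3,4,5}→2
  placing 0:c first → 3 extensions
  placing 3:o first → 1 extensions
total linear extensions = 4

4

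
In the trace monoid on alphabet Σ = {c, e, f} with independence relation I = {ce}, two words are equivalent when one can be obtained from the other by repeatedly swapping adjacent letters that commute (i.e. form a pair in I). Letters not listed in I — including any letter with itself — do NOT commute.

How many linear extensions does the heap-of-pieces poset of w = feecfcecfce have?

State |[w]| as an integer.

#0=f has no predecessor
#1=e depends on [0:f]
#2=e depends on [1:e]
#3=c depends on [0:f]
#4=f depends on [2:e, 3:c]
#5=c depends on [4:f]
#6=e depends on [4:f]
#7=c depends on [5:c]
#8=f depends on [6:e, 7:c]
#9=c depends on [8:f]
#10=e depends on [8:f]
sources: [0:f]
N(rest) = Σ N(rest − s) over sources s of rest; N(one piece) = 1:
  size 1 → [9]=1  [10]=1
  size 2 → [9,10]=2
  size 3 → [8,9,10]=2
  size 4 → [6,8,9,10]=2  [7,8,9,10]=2
  size 5 → [5,7,8,9,10]=2  [6,7,8,9,10]=4
  size 6 → [5,6,7,8,9,10]=6
  size 7 → [4,5,6,7,8,9,10]=6
  size 8 → [2,4,5,6,7,8,9,10]=6  [3,4,5,6,7,8,9,10]=6
  size 9 → [1,2,4,5,6,7,8,9,10]=6  [2,3,4,5,6,7,8,9,10]=12
  first=0(f) contributes 18

18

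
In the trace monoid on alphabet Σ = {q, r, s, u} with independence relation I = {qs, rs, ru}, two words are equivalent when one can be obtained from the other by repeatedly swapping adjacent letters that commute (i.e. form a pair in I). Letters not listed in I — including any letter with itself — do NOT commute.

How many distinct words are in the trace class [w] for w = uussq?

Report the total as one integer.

3

0(u) covers ∅
1(u) covers 0:u
2(s) covers 1:u
3(s) covers 2:s
4(q) covers 1:u
floor of heap: 0:u
completions by unplaced set U, small U first (add the entries for U minus each lowest piece of U):
  |U|=1: {3}:1  {4}:1
  |U|=2: {2,3}:1  {3,4}:2
  |U|=3: {2,3,4}:3
  start at 0(u): 3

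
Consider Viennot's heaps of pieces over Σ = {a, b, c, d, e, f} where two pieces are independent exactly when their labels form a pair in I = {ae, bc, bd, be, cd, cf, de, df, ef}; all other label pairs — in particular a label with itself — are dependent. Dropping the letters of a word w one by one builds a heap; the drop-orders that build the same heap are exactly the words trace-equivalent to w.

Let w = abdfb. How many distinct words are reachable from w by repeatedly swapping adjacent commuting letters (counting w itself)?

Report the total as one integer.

drop 0:a onto floor
drop 1:b onto {0:a}
drop 2:d onto {0:a}
drop 3:f onto {1:b}
drop 4:b onto {3:f}
ground layer = {0:a}
drop-orders for the pieces not yet dropped (sum over which currently-grounded one goes next):
  1 to go: {2} 1  {4} 1
  2 to go: {2,4} 2  {3,4} 1
  3 to go: {1,3,4} 1  {2,3,4} 3
  if 0:a drops first: 4 orders

4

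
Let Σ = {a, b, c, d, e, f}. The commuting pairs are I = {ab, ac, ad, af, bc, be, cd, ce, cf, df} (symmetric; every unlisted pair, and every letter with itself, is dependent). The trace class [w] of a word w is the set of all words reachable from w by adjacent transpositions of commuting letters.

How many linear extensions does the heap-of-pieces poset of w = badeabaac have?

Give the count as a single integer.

0(b) covers ∅
1(a) covers ∅
2(d) covers 0:b
3(e) covers 1:a, 2:d
4(a) covers 3:e
5(b) covers 2:d
6(a) covers 4:a
7(a) covers 6:a
8(c) covers ∅
floor of heap: 0:b, 1:a, 8:c
completions by unplaced set U, small U first (add the entries for U minus each lowest piece of U):
  |U|=1: {5}:1  {7}:1  {8}:1
  |U|=2: {5,7}:2  {5,8}:2  {6,7}:1  {7,8}:2
  |U|=3: {4,6,7}:1  {5,6,7}:3  {5,7,8}:6  {6,7,8}:3
  |U|=4: {3,4,6,7}:1  {4,5,6,7}:4  {4,6,7,8}:4  {5,6,7,8}:12
  |U|=5: {1,3,4,6,7}:1  {3,4,5,6,7}:5  {3,4,6,7,8}:5  {4,5,6,7,8}:20
  |U|=6: {1,3,4,5,6,7}:6  {1,3,4,6,7,8}:6  {2,3,4,5,6,7}:5  {3,4,5,6,7,8}:30
  |U|=7: {0,2,3,4,5,6,7}:5  {1,2,3,4,5,6,7}:11  {1,3,4,5,6,7,8}:42  {2,3,4,5,6,7,8}:35
  start at 0(b): 88
  start at 1(a): 40
  start at 8(c): 16
sum over floor = 144

144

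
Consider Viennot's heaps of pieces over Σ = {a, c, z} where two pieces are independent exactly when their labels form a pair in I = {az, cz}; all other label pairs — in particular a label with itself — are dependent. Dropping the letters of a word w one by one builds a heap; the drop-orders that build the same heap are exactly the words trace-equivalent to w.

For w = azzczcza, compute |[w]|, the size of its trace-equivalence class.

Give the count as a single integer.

drop 0:a onto floor
drop 1:z onto floor
drop 2:z onto {1:z}
drop 3:c onto {0:a}
drop 4:z onto {2:z}
drop 5:c onto {3:c}
drop 6:z onto {4:z}
drop 7:a onto {5:c}
ground layer = {0:a, 1:z}
drop-orders for the pieces not yet dropped (sum over which currently-grounded one goes next):
  1 to go: {6} 1  {7} 1
  2 to go: {4,6} 1  {5,7} 1  {6,7} 2
  3 to go: {2,4,6} 1  {3,5,7} 1  {4,6,7} 3  {5,6,7} 3
  4 to go: {0,3,5,7} 1  {1,2,4,6} 1  {2,4,6,7} 4  {3,5,6,7} 4  {4,5,6,7} 6
  5 to go: {0,3,5,6,7} 5  {1,2,4,6,7} 5  {2,4,5,6,7} 10  {3,4,5,6,7} 10
  6 to go: {0,3,4,5,6,7} 15  {1,2,4,5,6,7} 15  {2,3,4,5,6,7} 20
  if 0:a drops first: 35 orders
  if 1:z drops first: 35 orders
heap linearizations: 70

70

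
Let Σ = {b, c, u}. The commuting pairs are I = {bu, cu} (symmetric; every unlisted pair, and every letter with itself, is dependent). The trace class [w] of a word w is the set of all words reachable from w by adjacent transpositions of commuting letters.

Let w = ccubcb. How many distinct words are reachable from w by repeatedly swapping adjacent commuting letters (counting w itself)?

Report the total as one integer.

6

piece 0:c — minimal
piece 1:c rests on {0:c}
piece 2:u — minimal
piece 3:b rests on {1:c}
piece 4:c rests on {3:b}
piece 5:b rests on {4:c}
minimal pieces: {0:c, 2:u}
ways to finish when only these pieces remain (= sum over removing one remaining piece with nothing left below it):
  1 left: {2}→1  {5}→1
  2 left: {2,5}→2  {4,5}→1
  3 left: {2,4,5}→3  {3,4,5}→1
  4 left: {1,3,4,5}→1  {2,3,4,5}→4
  placing 0:c first → 5 extensions
  placing 2:u first → 1 extensions
total linear extensions = 6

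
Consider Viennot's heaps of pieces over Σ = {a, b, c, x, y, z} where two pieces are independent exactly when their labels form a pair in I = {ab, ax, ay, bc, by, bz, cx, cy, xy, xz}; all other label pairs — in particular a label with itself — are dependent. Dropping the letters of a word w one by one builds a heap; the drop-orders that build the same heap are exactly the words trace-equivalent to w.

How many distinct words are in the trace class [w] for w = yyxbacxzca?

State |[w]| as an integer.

0(y) covers ∅
1(y) covers 0:y
2(x) covers ∅
3(b) covers 2:x
4(a) covers ∅
5(c) covers 4:a
6(x) covers 3:b
7(z) covers 1:y, 5:c
8(c) covers 7:z
9(a) covers 8:c
floor of heap: 0:y, 2:x, 4:a
completions by unplaced set U, small U first (add the entries for U minus each lowest piece of U):
  |U|=1: {6}:1  {9}:1
  |U|=2: {3,6}:1  {6,9}:2  {8,9}:1
  |U|=3: {2,3,6}:1  {3,6,9}:3  {6,8,9}:3  {7,8,9}:1
  |U|=4: {1,7,8,9}:1  {2,3,6,9}:4  {3,6,8,9}:6  {5,7,8,9}:1  {6,7,8,9}:4
  |U|=5: {0,1,7,8,9}:1  {1,5,7,8,9}:2  {1,6,7,8,9}:5  {2,3,6,8,9}:10  {3,6,7,8,9}:10  {4,5,7,8,9}:1  {5,6,7,8,9}:5
  |U|=6: {0,1,5,7,8,9}:3  {0,1,6,7,8,9}:6  {1,3,6,7,8,9}:15  {1,4,5,7,8,9}:3  {1,5,6,7,8,9}:12  {2,3,6,7,8,9}:20  {3,5,6,7,8,9}:15  {4,5,6,7,8,9}:6
  |U|=7: {0,1,3,6,7,8,9}:21  {0,1,4,5,7,8,9}:6  {0,1,5,6,7,8,9}:21  {1,2,3,6,7,8,9}:35  {1,3,5,6,7,8,9}:42  {1,4,5,6,7,8,9}:21  {2,3,5,6,7,8,9}:35  {3,4,5,6,7,8,9}:21
  |U|=8: {0,1,2,3,6,7,8,9}:56  {0,1,3,5,6,7,8,9}:84  {0,1,4,5,6,7,8,9}:48  {1,2,3,5,6,7,8,9}:112  {1,3,4,5,6,7,8,9}:84  {2,3,4,5,6,7,8,9}:56
  start at 0(y): 252
  start at 2(x): 216
  start at 4(a): 252
sum over floor = 720

720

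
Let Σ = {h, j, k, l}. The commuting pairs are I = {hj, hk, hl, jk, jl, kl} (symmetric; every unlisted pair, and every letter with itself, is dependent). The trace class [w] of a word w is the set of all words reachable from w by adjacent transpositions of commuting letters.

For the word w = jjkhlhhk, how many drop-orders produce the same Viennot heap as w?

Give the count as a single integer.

1680

#0=j has no predecessor
#1=j depends on [0:j]
#2=k has no predecessor
#3=h has no predecessor
#4=l has no predecessor
#5=h depends on [3:h]
#6=h depends on [5:h]
#7=k depends on [2:k]
sources: [0:j, 2:k, 3:h, 4:l]
N(rest) = Σ N(rest − s) over sources s of rest; N(one piece) = 1:
  size 1 → [1]=1  [4]=1  [6]=1  [7]=1
  size 2 → [0,1]=1  [1,4]=2  [1,6]=2  [1,7]=2  [2,7]=1  [4,6]=2  [4,7]=2  [5,6]=1  [6,7]=2
  size 3 → [0,1,4]=3  [0,1,6]=3  [0,1,7]=3  [1,2,7]=3  [1,4,6]=6  [1,4,7]=6  [1,5,6]=3  [1,6,7]=6  [2,4,7]=3  [2,6,7]=3  [3,5,6]=1  [4,5,6]=3  [4,6,7]=6  [5,6,7]=3
  size 4 → [0,1,2,7]=6  [0,1,4,6]=12  [0,1,4,7]=12  [0,1,5,6]=6  [0,1,6,7]=12  [1,2,4,7]=12  [1,2,6,7]=12  [1,3,5,6]=4  [1,4,5,6]=12  [1,4,6,7]=24  [1,5,6,7]=12  [2,4,6,7]=12  [2,5,6,7]=6  [3,4,5,6]=4  [3,5,6,7]=4  [4,5,6,7]=12
  size 5 → [0,1,2,4,7]=30  [0,1,2,6,7]=30  [0,1,3,5,6]=10  [0,1,4,5,6]=30  [0,1,4,6,7]=60  [0,1,5,6,7]=30  [1,2,4,6,7]=60  [1,2,5,6,7]=30  [1,3,4,5,6]=20  [1,3,5,6,7]=20  [1,4,5,6,7]=60  [2,3,5,6,7]=10  [2,4,5,6,7]=30  [3,4,5,6,7]=20
  size 6 → [0,1,2,4,6,7]=180  [0,1,2,5,6,7]=90  [0,1,3,4,5,6]=60  [0,1,3,5,6,7]=60  [0,1,4,5,6,7]=180  [1,2,3,5,6,7]=60  [1,2,4,5,6,7]=180  [1,3,4,5,6,7]=120  [2,3,4,5,6,7]=60
  first=0(j) contributes 420
  first=2(k) contributes 420
  first=3(h) contributes 630
  first=4(l) contributes 210
|[w]| = 1680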